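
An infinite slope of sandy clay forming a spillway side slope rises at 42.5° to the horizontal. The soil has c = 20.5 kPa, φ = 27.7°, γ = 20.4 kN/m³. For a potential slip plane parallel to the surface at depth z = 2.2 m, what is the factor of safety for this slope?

FS = 1.49

For an infinite slope with a slip plane parallel to the surface (no pore pressure): FS = [c + γz cos²β tanφ] / [γz sinβ cosβ].
γz = 20.4·2.2 = 44.88 kN/m²
Numerator = 20.5 + 44.88·cos²42.5°·tan27.7° = 20.5 + 44.88·0.5436·0.5250 = 33.308 kPa
Denominator = 44.88·sin42.5°·cos42.5° = 44.88·0.6756·0.7373 = 22.355 kPa
FS = 33.308 / 22.355 = 1.490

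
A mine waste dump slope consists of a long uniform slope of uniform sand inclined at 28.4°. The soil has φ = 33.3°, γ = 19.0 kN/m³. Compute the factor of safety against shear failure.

For a dry cohesionless infinite slope the factor of safety is FS = tanφ / tanβ.
FS = tan33.3° / tan28.4° = 0.6569 / 0.5407 = 1.215

FS = 1.21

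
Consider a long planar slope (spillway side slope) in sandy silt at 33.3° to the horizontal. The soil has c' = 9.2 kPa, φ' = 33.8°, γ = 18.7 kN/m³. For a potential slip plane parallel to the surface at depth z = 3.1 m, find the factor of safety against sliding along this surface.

FS = 1.36

For an infinite slope with a slip plane parallel to the surface (no pore pressure): FS = [c' + γz cos²β tanφ'] / [γz sinβ cosβ].
γz = 18.7·3.1 = 57.97 kN/m²
Numerator = 9.2 + 57.97·cos²33.3°·tan33.8° = 9.2 + 57.97·0.6986·0.6694 = 36.310 kPa
Denominator = 57.97·sin33.3°·cos33.3° = 57.97·0.5490·0.8358 = 26.601 kPa
FS = 36.310 / 26.601 = 1.365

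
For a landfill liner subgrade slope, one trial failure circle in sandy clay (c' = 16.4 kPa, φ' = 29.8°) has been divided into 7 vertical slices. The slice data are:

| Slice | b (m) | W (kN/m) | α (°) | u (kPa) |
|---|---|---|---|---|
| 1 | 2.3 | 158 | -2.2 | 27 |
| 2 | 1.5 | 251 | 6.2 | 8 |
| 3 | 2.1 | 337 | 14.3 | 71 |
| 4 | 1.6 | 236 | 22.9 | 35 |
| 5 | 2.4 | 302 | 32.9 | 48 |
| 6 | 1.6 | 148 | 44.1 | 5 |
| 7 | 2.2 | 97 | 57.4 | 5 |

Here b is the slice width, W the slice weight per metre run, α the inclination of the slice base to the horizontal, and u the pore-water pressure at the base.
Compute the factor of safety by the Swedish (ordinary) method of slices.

Ordinary method of slices: FS = Σ[c'·Δl_i + (W_i cosα_i − u_i·Δl_i)·tanφ'] / Σ W_i sinα_i, with Δl_i = b_i / cosα_i.
Slice 1: Δl = 2.3/cos(-2.2°) = 2.302 m; N'_1 = 158·cos(-2.2°) − 27·2.302 = 95.7; c'Δl = 37.75; W sinα = -6.1
Slice 2: Δl = 1.5/cos6.2° = 1.509 m; N'_2 = 251·cos6.2° − 8·1.509 = 237.5; c'Δl = 24.74; W sinα = 27.1
Slice 3: Δl = 2.1/cos14.3° = 2.167 m; N'_3 = 337·cos14.3° − 71·2.167 = 172.7; c'Δl = 35.54; W sinα = 83.2
Slice 4: Δl = 1.6/cos22.9° = 1.737 m; N'_4 = 236·cos22.9° − 35·1.737 = 156.6; c'Δl = 28.49; W sinα = 91.8
Slice 5: Δl = 2.4/cos32.9° = 2.858 m; N'_5 = 302·cos32.9° − 48·2.858 = 116.4; c'Δl = 46.88; W sinα = 164.0
Slice 6: Δl = 1.6/cos44.1° = 2.228 m; N'_6 = 148·cos44.1° − 5·2.228 = 95.1; c'Δl = 36.54; W sinα = 103.0
Slice 7: Δl = 2.2/cos57.4° = 4.083 m; N'_7 = 97·cos57.4° − 5·4.083 = 31.8; c'Δl = 66.97; W sinα = 81.7
Σc'Δl = 276.9 kN/m; ΣN' = 905.8 kN/m; ΣW sinα = 544.9 kN/m
Resisting = 276.9 + 905.8·tan29.8° = 276.9 + 518.8 = 795.7 kN/m
FS = 795.7 / 544.9 = 1.460

FS = 1.46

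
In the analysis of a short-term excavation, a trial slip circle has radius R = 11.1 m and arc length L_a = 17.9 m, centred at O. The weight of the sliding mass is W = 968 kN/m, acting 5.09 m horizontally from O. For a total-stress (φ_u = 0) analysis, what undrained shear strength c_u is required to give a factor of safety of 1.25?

c_u = 31.0 kPa

FS = c_u·L_a·R / (W·d), so c_u = FS·W·d / (L_a·R).
c_u = 1.25·968·5.09 / (17.90·11.1) = 6158.9 / 198.69 = 31.00 kPa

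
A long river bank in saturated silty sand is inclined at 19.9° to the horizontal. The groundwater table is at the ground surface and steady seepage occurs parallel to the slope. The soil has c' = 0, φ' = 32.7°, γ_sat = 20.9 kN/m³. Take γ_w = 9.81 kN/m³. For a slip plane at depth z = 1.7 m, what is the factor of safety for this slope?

With seepage parallel to the slope and the water table at the surface, the effective normal stress on the slip plane uses the buoyant unit weight γ' = γ_sat − γ_w while the driving shear stress uses γ_sat:
FS = [c' + γ' z cos²β tanφ'] / [γ_sat z sinβ cosβ]
(For c' = 0 this reduces to FS = (γ'/γ_sat)·tanφ'/tanβ.)
γ' = 20.9 − 9.81 = 11.09 kN/m³
Numerator = 0.0 + 11.09·1.7·cos²19.9°·tan32.7° = 0.0 + 11.09·1.7·0.8841·0.6420 = 10.701 kPa
Denominator = 20.9·1.7·sin19.9°·cos19.9° = 20.9·1.7·0.3404·0.9403 = 11.372 kPa
FS = 10.701 / 11.372 = 0.941

FS = 0.94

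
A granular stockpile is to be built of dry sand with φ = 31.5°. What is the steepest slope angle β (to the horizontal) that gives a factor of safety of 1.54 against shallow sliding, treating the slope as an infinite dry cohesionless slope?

For an infinite dry cohesionless slope FS = tanφ/tanβ, so tanβ = tanφ / FS.
tanβ = tan31.5° / 1.54 = 0.6128 / 1.54 = 0.3979
β = arctan(0.3979) = 21.70°

β = 21.7°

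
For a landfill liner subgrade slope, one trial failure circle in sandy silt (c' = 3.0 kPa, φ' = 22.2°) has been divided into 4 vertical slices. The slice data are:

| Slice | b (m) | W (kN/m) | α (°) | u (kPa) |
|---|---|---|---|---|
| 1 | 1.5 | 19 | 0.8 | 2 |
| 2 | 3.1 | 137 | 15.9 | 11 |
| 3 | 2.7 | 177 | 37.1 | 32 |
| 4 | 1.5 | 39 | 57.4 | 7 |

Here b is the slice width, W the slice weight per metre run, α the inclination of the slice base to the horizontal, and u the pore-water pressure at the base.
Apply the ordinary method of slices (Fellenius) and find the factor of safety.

Ordinary method of slices: FS = Σ[c'·Δl_i + (W_i cosα_i − u_i·Δl_i)·tanφ'] / Σ W_i sinα_i, with Δl_i = b_i / cosα_i.
Slice 1: Δl = 1.5/cos0.8° = 1.500 m; N'_1 = 19·cos0.8° − 2·1.500 = 16.0; c'Δl = 4.50; W sinα = 0.3
Slice 2: Δl = 3.1/cos15.9° = 3.223 m; N'_2 = 137·cos15.9° − 11·3.223 = 96.3; c'Δl = 9.67; W sinα = 37.5
Slice 3: Δl = 2.7/cos37.1° = 3.385 m; N'_3 = 177·cos37.1° − 32·3.385 = 32.8; c'Δl = 10.16; W sinα = 106.8
Slice 4: Δl = 1.5/cos57.4° = 2.784 m; N'_4 = 39·cos57.4° − 7·2.784 = 1.5; c'Δl = 8.35; W sinα = 32.9
Σc'Δl = 32.7 kN/m; ΣN' = 146.7 kN/m; ΣW sinα = 177.4 kN/m
Resisting = 32.7 + 146.7·tan22.2° = 32.7 + 59.9 = 92.5 kN/m
FS = 92.5 / 177.4 = 0.522

FS = 0.52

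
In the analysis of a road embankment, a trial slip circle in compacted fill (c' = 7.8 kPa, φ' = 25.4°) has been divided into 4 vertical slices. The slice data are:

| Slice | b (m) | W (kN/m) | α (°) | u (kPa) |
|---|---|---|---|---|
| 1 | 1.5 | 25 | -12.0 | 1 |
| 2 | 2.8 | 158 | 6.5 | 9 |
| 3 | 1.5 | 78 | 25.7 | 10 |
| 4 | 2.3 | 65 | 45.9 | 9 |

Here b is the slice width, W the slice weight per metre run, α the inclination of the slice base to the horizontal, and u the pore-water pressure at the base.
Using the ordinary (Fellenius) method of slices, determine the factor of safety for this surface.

Ordinary method of slices: FS = Σ[c'·Δl_i + (W_i cosα_i − u_i·Δl_i)·tanφ'] / Σ W_i sinα_i, with Δl_i = b_i / cosα_i.
Slice 1: Δl = 1.5/cos(-12.0°) = 1.534 m; N'_1 = 25·cos(-12.0°) − 1·1.534 = 22.9; c'Δl = 11.96; W sinα = -5.2
Slice 2: Δl = 2.8/cos6.5° = 2.818 m; N'_2 = 158·cos6.5° − 9·2.818 = 131.6; c'Δl = 21.98; W sinα = 17.9
Slice 3: Δl = 1.5/cos25.7° = 1.665 m; N'_3 = 78·cos25.7° − 10·1.665 = 53.6; c'Δl = 12.98; W sinα = 33.8
Slice 4: Δl = 2.3/cos45.9° = 3.305 m; N'_4 = 65·cos45.9° − 9·3.305 = 15.5; c'Δl = 25.78; W sinα = 46.7
Σc'Δl = 72.7 kN/m; ΣN' = 223.7 kN/m; ΣW sinα = 93.2 kN/m
Resisting = 72.7 + 223.7·tan25.4° = 72.7 + 106.2 = 178.9 kN/m
FS = 178.9 / 93.2 = 1.920

FS = 1.92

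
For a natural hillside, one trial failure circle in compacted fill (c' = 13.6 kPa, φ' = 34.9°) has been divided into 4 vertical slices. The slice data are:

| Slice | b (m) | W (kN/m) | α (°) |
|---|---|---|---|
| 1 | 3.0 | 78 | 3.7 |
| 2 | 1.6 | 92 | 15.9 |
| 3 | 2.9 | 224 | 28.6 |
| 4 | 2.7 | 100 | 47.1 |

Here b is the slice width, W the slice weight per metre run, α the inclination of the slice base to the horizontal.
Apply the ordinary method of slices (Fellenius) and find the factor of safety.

Ordinary method of slices: FS = Σ[c'·Δl_i + (W_i cosα_i)·tanφ'] / Σ W_i sinα_i, with Δl_i = b_i / cosα_i.
Slice 1: Δl = 3.0/cos3.7° = 3.006 m; N'_1 = 78·cos3.7° = 77.8; c'Δl = 40.89; W sinα = 5.0
Slice 2: Δl = 1.6/cos15.9° = 1.664 m; N'_2 = 92·cos15.9° = 88.5; c'Δl = 22.63; W sinα = 25.2
Slice 3: Δl = 2.9/cos28.6° = 3.303 m; N'_3 = 224·cos28.6° = 196.7; c'Δl = 44.92; W sinα = 107.2
Slice 4: Δl = 2.7/cos47.1° = 3.966 m; N'_4 = 100·cos47.1° = 68.1; c'Δl = 53.94; W sinα = 73.3
Σc'Δl = 162.4 kN/m; ΣN' = 431.1 kN/m; ΣW sinα = 210.7 kN/m
Resisting = 162.4 + 431.1·tan34.9° = 162.4 + 300.7 = 463.1 kN/m
FS = 463.1 / 210.7 = 2.198

FS = 2.20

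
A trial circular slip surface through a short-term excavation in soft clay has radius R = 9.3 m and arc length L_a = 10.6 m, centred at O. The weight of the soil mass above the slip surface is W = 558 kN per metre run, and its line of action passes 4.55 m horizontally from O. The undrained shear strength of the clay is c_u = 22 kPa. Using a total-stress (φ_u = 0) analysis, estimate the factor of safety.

Taking moments about the centre O, the resisting moment is provided by the undrained shear strength acting along the arc:
M_R = c_u·L_a·R = 22·10.60·9.3 = 2168.8 kN·m/m
M_D = W·d = 558·4.55 = 2538.9 kN·m/m
FS = M_R / M_D = 2168.8 / 2538.9 = 0.854

FS = 0.85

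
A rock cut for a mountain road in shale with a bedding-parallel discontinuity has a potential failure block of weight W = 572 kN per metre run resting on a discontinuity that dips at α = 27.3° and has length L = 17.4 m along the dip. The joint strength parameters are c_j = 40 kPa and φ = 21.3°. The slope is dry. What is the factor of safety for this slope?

FS = 3.41

Resolving the block weight along and normal to the plane and applying the Mohr–Coulomb strength on the joint:
N' = W cosα = 572·cos27.3° = 508.3 kN/m
Driving force T = W sinα = 572·sin27.3° = 262.3 kN/m
Resisting force R = c_j·L + N'·tanφ = 40·17.4 + 508.3·tan21.3° = 696.0 + 198.2 = 894.2 kN/m
FS = R / T = 894.2 / 262.3 = 3.408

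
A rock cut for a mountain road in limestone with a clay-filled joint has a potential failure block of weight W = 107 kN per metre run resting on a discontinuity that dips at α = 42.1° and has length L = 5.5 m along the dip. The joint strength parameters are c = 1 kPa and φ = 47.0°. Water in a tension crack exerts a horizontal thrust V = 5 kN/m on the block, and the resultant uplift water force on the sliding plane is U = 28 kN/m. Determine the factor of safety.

Resolving the block weight along and normal to the plane and applying the Mohr–Coulomb strength on the joint:
N' = W cosα − U − V sinα = 107·cos42.1° − 28 − 5·sin42.1° = 48.0 kN/m
Driving force T = W sinα + V cosα = 107·sin42.1° + 5·cos42.1° = 75.4 kN/m
Resisting force R = c·L + N'·tanφ = 1·5.5 + 48.0·tan47.0° = 5.5 + 51.5 = 57.0 kN/m
FS = R / T = 57.0 / 75.4 = 0.756

FS = 0.76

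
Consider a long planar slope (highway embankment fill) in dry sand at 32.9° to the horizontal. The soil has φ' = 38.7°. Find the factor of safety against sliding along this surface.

FS = 1.24

For a dry cohesionless infinite slope the factor of safety is FS = tanφ' / tanβ.
FS = tan38.7° / tan32.9° = 0.8012 / 0.6469 = 1.238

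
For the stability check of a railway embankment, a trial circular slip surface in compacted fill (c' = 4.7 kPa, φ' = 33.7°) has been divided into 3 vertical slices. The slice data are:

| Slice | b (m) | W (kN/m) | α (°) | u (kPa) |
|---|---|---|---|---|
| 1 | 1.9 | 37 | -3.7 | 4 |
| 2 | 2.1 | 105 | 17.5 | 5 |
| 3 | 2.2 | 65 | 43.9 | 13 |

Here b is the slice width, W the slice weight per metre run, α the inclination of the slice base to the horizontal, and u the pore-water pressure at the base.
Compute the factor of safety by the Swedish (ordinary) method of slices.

Ordinary method of slices: FS = Σ[c'·Δl_i + (W_i cosα_i − u_i·Δl_i)·tanφ'] / Σ W_i sinα_i, with Δl_i = b_i / cosα_i.
Slice 1: Δl = 1.9/cos(-3.7°) = 1.904 m; N'_1 = 37·cos(-3.7°) − 4·1.904 = 29.3; c'Δl = 8.95; W sinα = -2.4
Slice 2: Δl = 2.1/cos17.5° = 2.202 m; N'_2 = 105·cos17.5° − 5·2.202 = 89.1; c'Δl = 10.35; W sinα = 31.6
Slice 3: Δl = 2.2/cos43.9° = 3.053 m; N'_3 = 65·cos43.9° − 13·3.053 = 7.1; c'Δl = 14.35; W sinα = 45.1
Σc'Δl = 33.6 kN/m; ΣN' = 125.6 kN/m; ΣW sinα = 74.3 kN/m
Resisting = 33.6 + 125.6·tan33.7° = 33.6 + 83.8 = 117.4 kN/m
FS = 117.4 / 74.3 = 1.581

FS = 1.58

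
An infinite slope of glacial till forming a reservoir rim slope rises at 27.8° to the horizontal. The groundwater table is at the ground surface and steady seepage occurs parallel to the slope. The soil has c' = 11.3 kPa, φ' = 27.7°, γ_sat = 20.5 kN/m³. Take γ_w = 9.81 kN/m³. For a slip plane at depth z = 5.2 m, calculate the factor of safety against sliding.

With seepage parallel to the slope and the water table at the surface, the effective normal stress on the slip plane uses the buoyant unit weight γ' = γ_sat − γ_w while the driving shear stress uses γ_sat:
FS = [c' + γ' z cos²β tanφ'] / [γ_sat z sinβ cosβ]
γ' = 20.5 − 9.81 = 10.69 kN/m³
Numerator = 11.3 + 10.69·5.2·cos²27.8°·tan27.7° = 11.3 + 10.69·5.2·0.7825·0.5250 = 34.136 kPa
Denominator = 20.5·5.2·sin27.8°·cos27.8° = 20.5·5.2·0.4664·0.8846 = 43.979 kPa
FS = 34.136 / 43.979 = 0.776

FS = 0.78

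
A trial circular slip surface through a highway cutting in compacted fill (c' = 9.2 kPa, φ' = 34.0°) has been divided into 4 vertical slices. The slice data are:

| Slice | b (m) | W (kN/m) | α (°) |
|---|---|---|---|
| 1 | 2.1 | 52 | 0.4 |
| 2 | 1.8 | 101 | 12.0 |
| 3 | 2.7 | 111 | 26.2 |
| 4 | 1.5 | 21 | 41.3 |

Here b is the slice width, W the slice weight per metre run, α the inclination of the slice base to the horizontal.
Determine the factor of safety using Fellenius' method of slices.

Ordinary method of slices: FS = Σ[c'·Δl_i + (W_i cosα_i)·tanφ'] / Σ W_i sinα_i, with Δl_i = b_i / cosα_i.
Slice 1: Δl = 2.1/cos0.4° = 2.100 m; N'_1 = 52·cos0.4° = 52.0; c'Δl = 19.32; W sinα = 0.4
Slice 2: Δl = 1.8/cos12.0° = 1.840 m; N'_2 = 101·cos12.0° = 98.8; c'Δl = 16.93; W sinα = 21.0
Slice 3: Δl = 2.7/cos26.2° = 3.009 m; N'_3 = 111·cos26.2° = 99.6; c'Δl = 27.68; W sinα = 49.0
Slice 4: Δl = 1.5/cos41.3° = 1.997 m; N'_4 = 21·cos41.3° = 15.8; c'Δl = 18.37; W sinα = 13.9
Σc'Δl = 82.3 kN/m; ΣN' = 266.2 kN/m; ΣW sinα = 84.2 kN/m
Resisting = 82.3 + 266.2·tan34.0° = 82.3 + 179.5 = 261.8 kN/m
FS = 261.8 / 84.2 = 3.109

FS = 3.11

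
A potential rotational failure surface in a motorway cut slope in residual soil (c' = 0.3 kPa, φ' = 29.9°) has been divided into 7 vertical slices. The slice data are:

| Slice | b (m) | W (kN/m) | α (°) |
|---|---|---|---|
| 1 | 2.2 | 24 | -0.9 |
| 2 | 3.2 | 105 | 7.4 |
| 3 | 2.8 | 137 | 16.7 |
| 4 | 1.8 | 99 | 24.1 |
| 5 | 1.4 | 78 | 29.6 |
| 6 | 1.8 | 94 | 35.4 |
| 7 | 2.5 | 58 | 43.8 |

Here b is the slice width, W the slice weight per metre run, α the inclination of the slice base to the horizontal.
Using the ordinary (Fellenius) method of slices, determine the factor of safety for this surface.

FS = 1.39

Ordinary method of slices: FS = Σ[c'·Δl_i + (W_i cosα_i)·tanφ'] / Σ W_i sinα_i, with Δl_i = b_i / cosα_i.
Slice 1: Δl = 2.2/cos(-0.9°) = 2.200 m; N'_1 = 24·cos(-0.9°) = 24.0; c'Δl = 0.66; W sinα = -0.4
Slice 2: Δl = 3.2/cos7.4° = 3.227 m; N'_2 = 105·cos7.4° = 104.1; c'Δl = 0.97; W sinα = 13.5
Slice 3: Δl = 2.8/cos16.7° = 2.923 m; N'_3 = 137·cos16.7° = 131.2; c'Δl = 0.88; W sinα = 39.4
Slice 4: Δl = 1.8/cos24.1° = 1.972 m; N'_4 = 99·cos24.1° = 90.4; c'Δl = 0.59; W sinα = 40.4
Slice 5: Δl = 1.4/cos29.6° = 1.610 m; N'_5 = 78·cos29.6° = 67.8; c'Δl = 0.48; W sinα = 38.5
Slice 6: Δl = 1.8/cos35.4° = 2.208 m; N'_6 = 94·cos35.4° = 76.6; c'Δl = 0.66; W sinα = 54.5
Slice 7: Δl = 2.5/cos43.8° = 3.464 m; N'_7 = 58·cos43.8° = 41.9; c'Δl = 1.04; W sinα = 40.1
Σc'Δl = 5.3 kN/m; ΣN' = 536.0 kN/m; ΣW sinα = 226.1 kN/m
Resisting = 5.3 + 536.0·tan29.9° = 5.3 + 308.2 = 313.5 kN/m
FS = 313.5 / 226.1 = 1.387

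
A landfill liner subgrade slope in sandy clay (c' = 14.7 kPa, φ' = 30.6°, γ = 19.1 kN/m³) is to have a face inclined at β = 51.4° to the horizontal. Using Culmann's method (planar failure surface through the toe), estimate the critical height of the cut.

Culmann's analysis gives the critical failure plane at α_cr = (β + φ')/2 = (51.4 + 30.6)/2 = 41.0°, and the critical height
H_c = (4c'/γ) · sinβ cosφ' / [1 − cos(β − φ')]
    = (4·14.7/19.1) · sin51.4°·cos30.6° / [1 − cos(20.8°)]
    = 3.079 · 0.7815·0.8607 / [1 − 0.9348]
    = 3.079 · 0.6727 / 0.0652
    = 31.77 m

H_c = 31.77 m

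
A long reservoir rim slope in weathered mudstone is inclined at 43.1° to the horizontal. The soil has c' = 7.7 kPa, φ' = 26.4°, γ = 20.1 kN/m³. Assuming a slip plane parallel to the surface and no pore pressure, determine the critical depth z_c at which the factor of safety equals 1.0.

Setting FS = 1.00 in FS = [c' + γz cos²β tanφ'] / [γz sinβ cosβ] and solving for z:
z = c' / [γ cosβ (FS·sinβ − cosβ·tanφ')]
  = 7.7 / [20.1·cos43.1°·(1.00·sin43.1° − cos43.1°·tan26.4°)]
  = 7.7 / [20.1·0.7302·(1.00·0.6833 − 0.7302·0.4964)]
  = 7.7 / 4.7084 = 1.635 m

z_c = 1.64 m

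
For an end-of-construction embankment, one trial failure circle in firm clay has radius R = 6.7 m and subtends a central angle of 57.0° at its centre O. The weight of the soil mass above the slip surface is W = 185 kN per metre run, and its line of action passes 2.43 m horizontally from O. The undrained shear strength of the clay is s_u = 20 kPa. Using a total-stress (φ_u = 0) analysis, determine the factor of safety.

Taking moments about the centre O, the resisting moment is provided by the undrained shear strength acting along the arc:
Arc length L_a = R·θ = 6.7·(57.0°·π/180) = 6.7·0.9948 = 6.67 m
M_R = s_u·L_a·R = 20·6.67·6.7 = 893.2 kN·m/m
M_D = W·d = 185·2.43 = 449.6 kN·m/m
FS = M_R / M_D = 893.2 / 449.6 = 1.987

FS = 1.99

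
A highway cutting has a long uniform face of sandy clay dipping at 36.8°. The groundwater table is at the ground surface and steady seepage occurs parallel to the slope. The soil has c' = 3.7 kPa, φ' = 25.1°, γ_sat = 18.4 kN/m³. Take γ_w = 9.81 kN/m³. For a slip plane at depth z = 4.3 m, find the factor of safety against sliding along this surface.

With seepage parallel to the slope and the water table at the surface, the effective normal stress on the slip plane uses the buoyant unit weight γ' = γ_sat − γ_w while the driving shear stress uses γ_sat:
FS = [c' + γ' z cos²β tanφ'] / [γ_sat z sinβ cosβ]
γ' = 18.4 − 9.81 = 8.59 kN/m³
Numerator = 3.7 + 8.59·4.3·cos²36.8°·tan25.1° = 3.7 + 8.59·4.3·0.6412·0.4684 = 14.794 kPa
Denominator = 18.4·4.3·sin36.8°·cos36.8° = 18.4·4.3·0.5990·0.8007 = 37.950 kPa
FS = 14.794 / 37.950 = 0.390

FS = 0.39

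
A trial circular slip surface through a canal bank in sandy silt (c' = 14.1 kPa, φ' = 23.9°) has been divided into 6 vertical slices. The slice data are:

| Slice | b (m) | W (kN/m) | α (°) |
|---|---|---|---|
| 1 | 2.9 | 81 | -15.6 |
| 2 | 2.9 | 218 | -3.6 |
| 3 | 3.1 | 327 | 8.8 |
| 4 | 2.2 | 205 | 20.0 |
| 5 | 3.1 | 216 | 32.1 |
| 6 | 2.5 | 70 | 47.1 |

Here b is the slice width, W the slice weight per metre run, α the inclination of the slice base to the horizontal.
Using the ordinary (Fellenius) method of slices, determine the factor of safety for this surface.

Ordinary method of slices: FS = Σ[c'·Δl_i + (W_i cosα_i)·tanφ'] / Σ W_i sinα_i, with Δl_i = b_i / cosα_i.
Slice 1: Δl = 2.9/cos(-15.6°) = 3.011 m; N'_1 = 81·cos(-15.6°) = 78.0; c'Δl = 42.45; W sinα = -21.8
Slice 2: Δl = 2.9/cos(-3.6°) = 2.906 m; N'_2 = 218·cos(-3.6°) = 217.6; c'Δl = 40.97; W sinα = -13.7
Slice 3: Δl = 3.1/cos8.8° = 3.137 m; N'_3 = 327·cos8.8° = 323.2; c'Δl = 44.23; W sinα = 50.0
Slice 4: Δl = 2.2/cos20.0° = 2.341 m; N'_4 = 205·cos20.0° = 192.6; c'Δl = 33.01; W sinα = 70.1
Slice 5: Δl = 3.1/cos32.1° = 3.659 m; N'_5 = 216·cos32.1° = 183.0; c'Δl = 51.60; W sinα = 114.8
Slice 6: Δl = 2.5/cos47.1° = 3.673 m; N'_6 = 70·cos47.1° = 47.7; c'Δl = 51.78; W sinα = 51.3
Σc'Δl = 264.0 kN/m; ΣN' = 1042.0 kN/m; ΣW sinα = 250.7 kN/m
Resisting = 264.0 + 1042.0·tan23.9° = 264.0 + 461.8 = 725.8 kN/m
FS = 725.8 / 250.7 = 2.895

FS = 2.89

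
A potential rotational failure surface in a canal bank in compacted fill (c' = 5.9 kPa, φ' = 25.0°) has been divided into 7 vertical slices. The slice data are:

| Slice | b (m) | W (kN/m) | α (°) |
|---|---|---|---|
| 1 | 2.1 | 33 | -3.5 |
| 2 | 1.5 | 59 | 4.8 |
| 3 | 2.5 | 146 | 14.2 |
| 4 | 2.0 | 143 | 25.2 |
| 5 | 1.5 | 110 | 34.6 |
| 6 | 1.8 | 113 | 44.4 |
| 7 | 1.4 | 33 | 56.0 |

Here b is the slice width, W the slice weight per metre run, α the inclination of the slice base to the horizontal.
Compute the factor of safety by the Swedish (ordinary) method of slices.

Ordinary method of slices: FS = Σ[c'·Δl_i + (W_i cosα_i)·tanφ'] / Σ W_i sinα_i, with Δl_i = b_i / cosα_i.
Slice 1: Δl = 2.1/cos(-3.5°) = 2.104 m; N'_1 = 33·cos(-3.5°) = 32.9; c'Δl = 12.41; W sinα = -2.0
Slice 2: Δl = 1.5/cos4.8° = 1.505 m; N'_2 = 59·cos4.8° = 58.8; c'Δl = 8.88; W sinα = 4.9
Slice 3: Δl = 2.5/cos14.2° = 2.579 m; N'_3 = 146·cos14.2° = 141.5; c'Δl = 15.21; W sinα = 35.8
Slice 4: Δl = 2.0/cos25.2° = 2.210 m; N'_4 = 143·cos25.2° = 129.4; c'Δl = 13.04; W sinα = 60.9
Slice 5: Δl = 1.5/cos34.6° = 1.822 m; N'_5 = 110·cos34.6° = 90.5; c'Δl = 10.75; W sinα = 62.5
Slice 6: Δl = 1.8/cos44.4° = 2.519 m; N'_6 = 113·cos44.4° = 80.7; c'Δl = 14.86; W sinα = 79.1
Slice 7: Δl = 1.4/cos56.0° = 2.504 m; N'_7 = 33·cos56.0° = 18.5; c'Δl = 14.77; W sinα = 27.4
Σc'Δl = 89.9 kN/m; ΣN' = 552.4 kN/m; ΣW sinα = 268.5 kN/m
Resisting = 89.9 + 552.4·tan25.0° = 89.9 + 257.6 = 347.5 kN/m
FS = 347.5 / 268.5 = 1.294

FS = 1.29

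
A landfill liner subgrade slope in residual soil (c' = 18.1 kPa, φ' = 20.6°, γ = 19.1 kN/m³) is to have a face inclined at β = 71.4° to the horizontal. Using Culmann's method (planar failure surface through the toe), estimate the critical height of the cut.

H_c = 9.14 m

Culmann's analysis gives the critical failure plane at α_cr = (β + φ')/2 = (71.4 + 20.6)/2 = 46.0°, and the critical height
H_c = (4c'/γ) · sinβ cosφ' / [1 − cos(β − φ')]
    = (4·18.1/19.1) · sin71.4°·cos20.6° / [1 − cos(50.8°)]
    = 3.791 · 0.9478·0.9361 / [1 − 0.6320]
    = 3.791 · 0.8872 / 0.3680
    = 9.14 m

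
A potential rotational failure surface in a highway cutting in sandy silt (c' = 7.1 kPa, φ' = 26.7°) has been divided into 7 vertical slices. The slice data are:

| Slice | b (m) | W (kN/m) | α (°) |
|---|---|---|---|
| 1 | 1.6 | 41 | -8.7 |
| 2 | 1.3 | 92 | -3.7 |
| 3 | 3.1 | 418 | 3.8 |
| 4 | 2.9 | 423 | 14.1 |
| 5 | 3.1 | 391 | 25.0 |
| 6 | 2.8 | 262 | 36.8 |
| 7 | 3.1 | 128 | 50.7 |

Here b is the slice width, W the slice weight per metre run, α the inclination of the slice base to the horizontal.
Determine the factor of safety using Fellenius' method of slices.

Ordinary method of slices: FS = Σ[c'·Δl_i + (W_i cosα_i)·tanφ'] / Σ W_i sinα_i, with Δl_i = b_i / cosα_i.
Slice 1: Δl = 1.6/cos(-8.7°) = 1.619 m; N'_1 = 41·cos(-8.7°) = 40.5; c'Δl = 11.49; W sinα = -6.2
Slice 2: Δl = 1.3/cos(-3.7°) = 1.303 m; N'_2 = 92·cos(-3.7°) = 91.8; c'Δl = 9.25; W sinα = -5.9
Slice 3: Δl = 3.1/cos3.8° = 3.107 m; N'_3 = 418·cos3.8° = 417.1; c'Δl = 22.06; W sinα = 27.7
Slice 4: Δl = 2.9/cos14.1° = 2.990 m; N'_4 = 423·cos14.1° = 410.3; c'Δl = 21.23; W sinα = 103.0
Slice 5: Δl = 3.1/cos25.0° = 3.420 m; N'_5 = 391·cos25.0° = 354.4; c'Δl = 24.29; W sinα = 165.2
Slice 6: Δl = 2.8/cos36.8° = 3.497 m; N'_6 = 262·cos36.8° = 209.8; c'Δl = 24.83; W sinα = 156.9
Slice 7: Δl = 3.1/cos50.7° = 4.894 m; N'_7 = 128·cos50.7° = 81.1; c'Δl = 34.75; W sinα = 99.1
Σc'Δl = 147.9 kN/m; ΣN' = 1604.9 kN/m; ΣW sinα = 539.9 kN/m
Resisting = 147.9 + 1604.9·tan26.7° = 147.9 + 807.2 = 955.1 kN/m
FS = 955.1 / 539.9 = 1.769

FS = 1.77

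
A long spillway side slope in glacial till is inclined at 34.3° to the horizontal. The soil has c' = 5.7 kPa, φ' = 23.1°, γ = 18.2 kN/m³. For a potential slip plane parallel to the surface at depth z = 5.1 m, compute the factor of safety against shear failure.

FS = 0.76

For an infinite slope with a slip plane parallel to the surface (no pore pressure): FS = [c' + γz cos²β tanφ'] / [γz sinβ cosβ].
γz = 18.2·5.1 = 92.82 kN/m²
Numerator = 5.7 + 92.82·cos²34.3°·tan23.1° = 5.7 + 92.82·0.6824·0.4265 = 32.718 kPa
Denominator = 92.82·sin34.3°·cos34.3° = 92.82·0.5635·0.8261 = 43.210 kPa
FS = 32.718 / 43.210 = 0.757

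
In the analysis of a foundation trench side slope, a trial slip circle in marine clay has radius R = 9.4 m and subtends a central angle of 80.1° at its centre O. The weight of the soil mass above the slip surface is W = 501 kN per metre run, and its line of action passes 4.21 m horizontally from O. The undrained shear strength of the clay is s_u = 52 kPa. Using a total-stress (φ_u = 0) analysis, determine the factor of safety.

FS = 3.05

Taking moments about the centre O, the resisting moment is provided by the undrained shear strength acting along the arc:
Arc length L_a = R·θ = 9.4·(80.1°·π/180) = 9.4·1.3980 = 13.14 m
M_R = s_u·L_a·R = 52·13.14·9.4 = 6423.5 kN·m/m
M_D = W·d = 501·4.21 = 2109.2 kN·m/m
FS = M_R / M_D = 6423.5 / 2109.2 = 3.045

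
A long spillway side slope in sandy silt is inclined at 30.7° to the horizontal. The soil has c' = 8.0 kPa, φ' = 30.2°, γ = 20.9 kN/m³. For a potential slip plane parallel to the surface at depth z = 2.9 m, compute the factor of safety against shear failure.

For an infinite slope with a slip plane parallel to the surface (no pore pressure): FS = [c' + γz cos²β tanφ'] / [γz sinβ cosβ].
γz = 20.9·2.9 = 60.61 kN/m²
Numerator = 8.0 + 60.61·cos²30.7°·tan30.2° = 8.0 + 60.61·0.7393·0.5820 = 34.081 kPa
Denominator = 60.61·sin30.7°·cos30.7° = 60.61·0.5105·0.8599 = 26.607 kPa
FS = 34.081 / 26.607 = 1.281

FS = 1.28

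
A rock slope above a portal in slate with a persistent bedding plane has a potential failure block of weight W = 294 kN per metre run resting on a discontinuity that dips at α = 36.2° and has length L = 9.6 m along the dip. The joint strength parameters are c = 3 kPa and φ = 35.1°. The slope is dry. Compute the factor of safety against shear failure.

FS = 1.13

Resolving the block weight along and normal to the plane and applying the Mohr–Coulomb strength on the joint:
N' = W cosα = 294·cos36.2° = 237.2 kN/m
Driving force T = W sinα = 294·sin36.2° = 173.6 kN/m
Resisting force R = c·L + N'·tanφ = 3·9.6 + 237.2·tan35.1° = 28.8 + 166.7 = 195.5 kN/m
FS = R / T = 195.5 / 173.6 = 1.126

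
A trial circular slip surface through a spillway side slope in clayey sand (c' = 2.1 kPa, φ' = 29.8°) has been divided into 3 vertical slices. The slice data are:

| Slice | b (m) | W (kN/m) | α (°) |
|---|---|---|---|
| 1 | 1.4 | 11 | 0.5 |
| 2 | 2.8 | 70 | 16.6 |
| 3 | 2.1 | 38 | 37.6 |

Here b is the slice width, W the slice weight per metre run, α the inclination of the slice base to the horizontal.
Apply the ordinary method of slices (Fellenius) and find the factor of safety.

Ordinary method of slices: FS = Σ[c'·Δl_i + (W_i cosα_i)·tanφ'] / Σ W_i sinα_i, with Δl_i = b_i / cosα_i.
Slice 1: Δl = 1.4/cos0.5° = 1.400 m; N'_1 = 11·cos0.5° = 11.0; c'Δl = 2.94; W sinα = 0.1
Slice 2: Δl = 2.8/cos16.6° = 2.922 m; N'_2 = 70·cos16.6° = 67.1; c'Δl = 6.14; W sinα = 20.0
Slice 3: Δl = 2.1/cos37.6° = 2.651 m; N'_3 = 38·cos37.6° = 30.1; c'Δl = 5.57; W sinα = 23.2
Σc'Δl = 14.6 kN/m; ΣN' = 108.2 kN/m; ΣW sinα = 43.3 kN/m
Resisting = 14.6 + 108.2·tan29.8° = 14.6 + 62.0 = 76.6 kN/m
FS = 76.6 / 43.3 = 1.770

FS = 1.77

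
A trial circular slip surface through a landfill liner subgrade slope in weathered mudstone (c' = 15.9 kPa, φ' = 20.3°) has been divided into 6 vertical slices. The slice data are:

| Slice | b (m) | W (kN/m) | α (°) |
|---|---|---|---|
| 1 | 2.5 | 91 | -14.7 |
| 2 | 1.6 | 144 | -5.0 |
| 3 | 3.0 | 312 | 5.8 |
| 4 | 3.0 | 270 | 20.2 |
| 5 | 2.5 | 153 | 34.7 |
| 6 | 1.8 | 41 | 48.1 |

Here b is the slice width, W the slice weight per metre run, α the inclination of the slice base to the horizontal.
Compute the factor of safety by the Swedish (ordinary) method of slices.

Ordinary method of slices: FS = Σ[c'·Δl_i + (W_i cosα_i)·tanφ'] / Σ W_i sinα_i, with Δl_i = b_i / cosα_i.
Slice 1: Δl = 2.5/cos(-14.7°) = 2.585 m; N'_1 = 91·cos(-14.7°) = 88.0; c'Δl = 41.10; W sinα = -23.1
Slice 2: Δl = 1.6/cos(-5.0°) = 1.606 m; N'_2 = 144·cos(-5.0°) = 143.5; c'Δl = 25.54; W sinα = -12.6
Slice 3: Δl = 3.0/cos5.8° = 3.015 m; N'_3 = 312·cos5.8° = 310.4; c'Δl = 47.95; W sinα = 31.5
Slice 4: Δl = 3.0/cos20.2° = 3.197 m; N'_4 = 270·cos20.2° = 253.4; c'Δl = 50.83; W sinα = 93.2
Slice 5: Δl = 2.5/cos34.7° = 3.041 m; N'_5 = 153·cos34.7° = 125.8; c'Δl = 48.35; W sinα = 87.1
Slice 6: Δl = 1.8/cos48.1° = 2.695 m; N'_6 = 41·cos48.1° = 27.4; c'Δl = 42.86; W sinα = 30.5
Σc'Δl = 256.6 kN/m; ΣN' = 948.4 kN/m; ΣW sinα = 206.7 kN/m
Resisting = 256.6 + 948.4·tan20.3° = 256.6 + 350.8 = 607.4 kN/m
FS = 607.4 / 206.7 = 2.938

FS = 2.94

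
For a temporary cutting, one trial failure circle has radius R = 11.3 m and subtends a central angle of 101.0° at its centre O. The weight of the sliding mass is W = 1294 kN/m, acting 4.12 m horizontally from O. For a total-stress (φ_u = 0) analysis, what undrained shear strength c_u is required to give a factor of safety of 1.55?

c_u = 36.7 kPa

FS = c_u·L_a·R / (W·d), so c_u = FS·W·d / (L_a·R).
Arc length L_a = R·θ = 11.3·(101.0°·π/180) = 11.3·1.7628 = 19.92 m
c_u = 1.55·1294·4.12 / (19.92·11.3) = 8263.5 / 225.09 = 36.71 kPa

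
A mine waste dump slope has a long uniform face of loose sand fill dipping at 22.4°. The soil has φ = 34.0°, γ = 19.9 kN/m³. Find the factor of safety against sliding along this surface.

For a dry cohesionless infinite slope the factor of safety is FS = tanφ / tanβ.
FS = tan34.0° / tan22.4° = 0.6745 / 0.4122 = 1.636

FS = 1.64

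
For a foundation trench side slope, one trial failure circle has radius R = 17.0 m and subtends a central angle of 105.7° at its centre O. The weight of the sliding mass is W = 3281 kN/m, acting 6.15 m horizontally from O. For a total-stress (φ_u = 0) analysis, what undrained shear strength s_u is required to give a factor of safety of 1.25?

s_u = 47.3 kPa

FS = s_u·L_a·R / (W·d), so s_u = FS·W·d / (L_a·R).
Arc length L_a = R·θ = 17.0·(105.7°·π/180) = 17.0·1.8448 = 31.36 m
s_u = 1.25·3281·6.15 / (31.36·17.0) = 25222.7 / 533.15 = 47.31 kPa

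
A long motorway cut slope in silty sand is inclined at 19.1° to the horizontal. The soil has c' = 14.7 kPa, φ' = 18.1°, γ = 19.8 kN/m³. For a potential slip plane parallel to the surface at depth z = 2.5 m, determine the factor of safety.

For an infinite slope with a slip plane parallel to the surface (no pore pressure): FS = [c' + γz cos²β tanφ'] / [γz sinβ cosβ].
γz = 19.8·2.5 = 49.50 kN/m²
Numerator = 14.7 + 49.50·cos²19.1°·tan18.1° = 14.7 + 49.50·0.8929·0.3269 = 29.147 kPa
Denominator = 49.50·sin19.1°·cos19.1° = 49.50·0.3272·0.9449 = 15.306 kPa
FS = 29.147 / 15.306 = 1.904

FS = 1.90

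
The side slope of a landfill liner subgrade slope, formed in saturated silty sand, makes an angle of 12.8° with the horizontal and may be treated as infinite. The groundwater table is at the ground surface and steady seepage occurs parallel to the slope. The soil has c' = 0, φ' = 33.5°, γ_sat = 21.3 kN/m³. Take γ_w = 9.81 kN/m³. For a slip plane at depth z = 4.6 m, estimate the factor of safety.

With seepage parallel to the slope and the water table at the surface, the effective normal stress on the slip plane uses the buoyant unit weight γ' = γ_sat − γ_w while the driving shear stress uses γ_sat:
FS = [c' + γ' z cos²β tanφ'] / [γ_sat z sinβ cosβ]
(For c' = 0 this reduces to FS = (γ'/γ_sat)·tanφ'/tanβ.)
γ' = 21.3 − 9.81 = 11.49 kN/m³
Numerator = 0.0 + 11.49·4.6·cos²12.8°·tan33.5° = 0.0 + 11.49·4.6·0.9509·0.6619 = 33.266 kPa
Denominator = 21.3·4.6·sin12.8°·cos12.8° = 21.3·4.6·0.2215·0.9751 = 21.168 kPa
FS = 33.266 / 21.168 = 1.572

FS = 1.57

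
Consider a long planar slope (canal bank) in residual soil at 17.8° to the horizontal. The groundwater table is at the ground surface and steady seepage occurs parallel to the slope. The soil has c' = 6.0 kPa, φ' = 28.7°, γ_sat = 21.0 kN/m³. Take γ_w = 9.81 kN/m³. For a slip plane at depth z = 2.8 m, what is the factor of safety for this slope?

FS = 1.26

With seepage parallel to the slope and the water table at the surface, the effective normal stress on the slip plane uses the buoyant unit weight γ' = γ_sat − γ_w while the driving shear stress uses γ_sat:
FS = [c' + γ' z cos²β tanφ'] / [γ_sat z sinβ cosβ]
γ' = 21.0 − 9.81 = 11.19 kN/m³
Numerator = 6.0 + 11.19·2.8·cos²17.8°·tan28.7° = 6.0 + 11.19·2.8·0.9066·0.5475 = 21.551 kPa
Denominator = 21.0·2.8·sin17.8°·cos17.8° = 21.0·2.8·0.3057·0.9521 = 17.114 kPa
FS = 21.551 / 17.114 = 1.259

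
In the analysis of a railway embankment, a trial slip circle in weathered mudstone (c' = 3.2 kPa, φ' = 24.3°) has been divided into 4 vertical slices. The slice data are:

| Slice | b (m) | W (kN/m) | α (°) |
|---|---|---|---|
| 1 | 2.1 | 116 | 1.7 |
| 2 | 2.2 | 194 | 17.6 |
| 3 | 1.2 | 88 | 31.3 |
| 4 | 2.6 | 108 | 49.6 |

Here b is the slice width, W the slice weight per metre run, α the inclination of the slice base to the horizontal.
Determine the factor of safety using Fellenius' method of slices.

FS = 1.23

Ordinary method of slices: FS = Σ[c'·Δl_i + (W_i cosα_i)·tanφ'] / Σ W_i sinα_i, with Δl_i = b_i / cosα_i.
Slice 1: Δl = 2.1/cos1.7° = 2.101 m; N'_1 = 116·cos1.7° = 115.9; c'Δl = 6.72; W sinα = 3.4
Slice 2: Δl = 2.2/cos17.6° = 2.308 m; N'_2 = 194·cos17.6° = 184.9; c'Δl = 7.39; W sinα = 58.7
Slice 3: Δl = 1.2/cos31.3° = 1.404 m; N'_3 = 88·cos31.3° = 75.2; c'Δl = 4.49; W sinα = 45.7
Slice 4: Δl = 2.6/cos49.6° = 4.012 m; N'_4 = 108·cos49.6° = 70.0; c'Δl = 12.84; W sinα = 82.2
Σc'Δl = 31.4 kN/m; ΣN' = 446.1 kN/m; ΣW sinα = 190.1 kN/m
Resisting = 31.4 + 446.1·tan24.3° = 31.4 + 201.4 = 232.8 kN/m
FS = 232.8 / 190.1 = 1.225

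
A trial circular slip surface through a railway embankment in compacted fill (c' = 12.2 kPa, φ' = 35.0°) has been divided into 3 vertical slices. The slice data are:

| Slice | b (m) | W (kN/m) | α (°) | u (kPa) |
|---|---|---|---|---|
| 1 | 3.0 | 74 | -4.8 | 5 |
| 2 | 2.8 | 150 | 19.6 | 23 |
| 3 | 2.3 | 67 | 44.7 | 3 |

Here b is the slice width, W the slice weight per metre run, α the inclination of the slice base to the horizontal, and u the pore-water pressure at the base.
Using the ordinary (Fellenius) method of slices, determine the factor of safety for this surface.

Ordinary method of slices: FS = Σ[c'·Δl_i + (W_i cosα_i − u_i·Δl_i)·tanφ'] / Σ W_i sinα_i, with Δl_i = b_i / cosα_i.
Slice 1: Δl = 3.0/cos(-4.8°) = 3.011 m; N'_1 = 74·cos(-4.8°) − 5·3.011 = 58.7; c'Δl = 36.73; W sinα = -6.2
Slice 2: Δl = 2.8/cos19.6° = 2.972 m; N'_2 = 150·cos19.6° − 23·2.972 = 72.9; c'Δl = 36.26; W sinα = 50.3
Slice 3: Δl = 2.3/cos44.7° = 3.236 m; N'_3 = 67·cos44.7° − 3·3.236 = 37.9; c'Δl = 39.48; W sinα = 47.1
Σc'Δl = 112.5 kN/m; ΣN' = 169.6 kN/m; ΣW sinα = 91.3 kN/m
Resisting = 112.5 + 169.6·tan35.0° = 112.5 + 118.7 = 231.2 kN/m
FS = 231.2 / 91.3 = 2.533

FS = 2.53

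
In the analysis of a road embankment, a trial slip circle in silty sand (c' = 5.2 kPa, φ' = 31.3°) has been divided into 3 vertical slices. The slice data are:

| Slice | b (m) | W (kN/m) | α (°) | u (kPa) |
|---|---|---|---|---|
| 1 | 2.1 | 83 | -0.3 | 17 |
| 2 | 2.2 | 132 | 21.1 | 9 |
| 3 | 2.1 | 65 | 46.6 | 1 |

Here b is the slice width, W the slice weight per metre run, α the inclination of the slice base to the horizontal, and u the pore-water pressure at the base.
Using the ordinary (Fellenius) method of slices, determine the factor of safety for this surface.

FS = 1.64

Ordinary method of slices: FS = Σ[c'·Δl_i + (W_i cosα_i − u_i·Δl_i)·tanφ'] / Σ W_i sinα_i, with Δl_i = b_i / cosα_i.
Slice 1: Δl = 2.1/cos(-0.3°) = 2.100 m; N'_1 = 83·cos(-0.3°) − 17·2.100 = 47.3; c'Δl = 10.92; W sinα = -0.4
Slice 2: Δl = 2.2/cos21.1° = 2.358 m; N'_2 = 132·cos21.1° − 9·2.358 = 101.9; c'Δl = 12.26; W sinα = 47.5
Slice 3: Δl = 2.1/cos46.6° = 3.056 m; N'_3 = 65·cos46.6° − 1·3.056 = 41.6; c'Δl = 15.89; W sinα = 47.2
Σc'Δl = 39.1 kN/m; ΣN' = 190.8 kN/m; ΣW sinα = 94.3 kN/m
Resisting = 39.1 + 190.8·tan31.3° = 39.1 + 116.0 = 155.1 kN/m
FS = 155.1 / 94.3 = 1.645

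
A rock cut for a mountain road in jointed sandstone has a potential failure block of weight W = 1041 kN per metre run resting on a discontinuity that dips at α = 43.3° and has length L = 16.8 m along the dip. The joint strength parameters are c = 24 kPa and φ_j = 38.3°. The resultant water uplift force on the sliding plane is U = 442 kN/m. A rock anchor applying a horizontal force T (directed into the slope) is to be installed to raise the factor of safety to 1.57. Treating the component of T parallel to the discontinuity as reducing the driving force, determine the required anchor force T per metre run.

T = 278 kN/m

Resolving forces along and normal to the sliding plane, with the horizontal anchor force T adding T·sinα to the effective normal force and T·cosα acting up the plane against the driving force:
FS = [cL + (W cosα − U + T sinα) tanφ_j] / [W sinα − T cosα]
Without the anchor: N' = 315.6 kN/m, driving T_d = 713.9 kN/m, resisting R = 24·16.8 + 315.6·tan38.3° = 652.5 kN/m, FS = 0.91.
Setting FS = 1.57 and solving for T:
1.57·(713.9 − T cos43.3°) = 652.5 + T sin43.3°·tan38.3°
T·(sin43.3°·tan38.3° + 1.57·cos43.3°) = 1.57·713.9 − 652.5
T·(0.6858·0.7898 + 1.57·0.7278) = 1120.9 − 652.5 = 468.4
T·1.6842 = 468.4
T = 278.1 kN/m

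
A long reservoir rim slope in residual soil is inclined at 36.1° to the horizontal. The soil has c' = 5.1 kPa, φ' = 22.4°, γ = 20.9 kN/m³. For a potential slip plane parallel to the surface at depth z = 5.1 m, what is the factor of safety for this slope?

For an infinite slope with a slip plane parallel to the surface (no pore pressure): FS = [c' + γz cos²β tanφ'] / [γz sinβ cosβ].
γz = 20.9·5.1 = 106.59 kN/m²
Numerator = 5.1 + 106.59·cos²36.1°·tan22.4° = 5.1 + 106.59·0.6528·0.4122 = 33.782 kPa
Denominator = 106.59·sin36.1°·cos36.1° = 106.59·0.5892·0.8080 = 50.744 kPa
FS = 33.782 / 50.744 = 0.666

FS = 0.67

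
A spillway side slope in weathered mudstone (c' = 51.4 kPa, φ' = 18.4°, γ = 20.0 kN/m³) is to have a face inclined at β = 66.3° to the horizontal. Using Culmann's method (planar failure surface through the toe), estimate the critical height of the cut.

H_c = 27.10 m

Culmann's analysis gives the critical failure plane at α_cr = (β + φ')/2 = (66.3 + 18.4)/2 = 42.3°, and the critical height
H_c = (4c'/γ) · sinβ cosφ' / [1 − cos(β − φ')]
    = (4·51.4/20.0) · sin66.3°·cos18.4° / [1 − cos(47.9°)]
    = 10.280 · 0.9157·0.9489 / [1 − 0.6704]
    = 10.280 · 0.8689 / 0.3296
    = 27.10 m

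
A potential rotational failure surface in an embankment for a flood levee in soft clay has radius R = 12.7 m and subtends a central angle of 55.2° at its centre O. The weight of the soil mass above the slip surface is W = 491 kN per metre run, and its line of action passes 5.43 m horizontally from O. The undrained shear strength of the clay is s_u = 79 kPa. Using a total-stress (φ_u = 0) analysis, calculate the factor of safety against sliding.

FS = 4.60

Taking moments about the centre O, the resisting moment is provided by the undrained shear strength acting along the arc:
Arc length L_a = R·θ = 12.7·(55.2°·π/180) = 12.7·0.9634 = 12.24 m
M_R = s_u·L_a·R = 79·12.24·12.7 = 12275.8 kN·m/m
M_D = W·d = 491·5.43 = 2666.1 kN·m/m
FS = M_R / M_D = 12275.8 / 2666.1 = 4.604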